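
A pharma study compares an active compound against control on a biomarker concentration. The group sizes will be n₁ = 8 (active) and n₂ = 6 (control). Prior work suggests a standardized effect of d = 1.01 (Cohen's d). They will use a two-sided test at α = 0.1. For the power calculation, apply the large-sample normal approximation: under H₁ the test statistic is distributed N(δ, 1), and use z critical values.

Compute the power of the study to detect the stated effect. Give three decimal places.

Noncentrality parameter: δ = d / √(1/n₁ + 1/n₂) = 1.01 / √(1/8 + 1/6) = 1.8702
Two-sided α = 0.1 → critical value z_{0.05} = 1.645.
Power = Φ(δ − 1.645) + Φ(−δ − 1.645) = Φ(0.225) + Φ(-3.515) = 0.5891 + 0.0002 = 0.5893.

Power ≈ 0.589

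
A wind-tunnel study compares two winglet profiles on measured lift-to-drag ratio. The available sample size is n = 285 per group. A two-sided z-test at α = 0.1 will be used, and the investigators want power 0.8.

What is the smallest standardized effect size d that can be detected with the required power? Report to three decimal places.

Required noncentrality: δ = z_{0.05} + z_{0.20} = 1.645 + 0.842 = 2.486.
(Lower-tail contribution to power is negligible for δ > 0.)
δ = d·√(n/2) ⇒ d = δ/√(n/2) = 2.486/√(285/2) = 0.2083.

d ≈ 0.208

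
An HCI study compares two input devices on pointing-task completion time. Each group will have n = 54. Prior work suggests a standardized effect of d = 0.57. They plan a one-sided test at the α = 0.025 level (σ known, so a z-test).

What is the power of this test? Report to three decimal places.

Power ≈ 0.842

Noncentrality parameter: δ = d·√(n/2) = 0.57 × √(54/2) = 2.9618
Critical value for a one-sided test at α = 0.025: z_α = 1.960.
Power = Φ(δ − 1.960) = Φ(1.002) = 0.8418.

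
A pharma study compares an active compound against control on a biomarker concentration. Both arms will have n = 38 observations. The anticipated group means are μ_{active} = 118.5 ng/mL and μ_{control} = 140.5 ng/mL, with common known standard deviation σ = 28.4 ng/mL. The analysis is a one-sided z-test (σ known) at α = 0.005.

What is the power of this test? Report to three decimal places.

Power ≈ 0.788

Standardized effect: d = |μ_{active} − μ_{control}| / σ = |118.5 − 140.5| / 28.4 = 0.7746
Noncentrality parameter: δ = d·√(n/2) = 0.7746 × √(38/2) = 3.3766
One-sided α = 0.005 → critical value z_{0.005} = 2.576.
Power = P(Z > 2.576 − δ) = Φ(0.801) = 0.7884.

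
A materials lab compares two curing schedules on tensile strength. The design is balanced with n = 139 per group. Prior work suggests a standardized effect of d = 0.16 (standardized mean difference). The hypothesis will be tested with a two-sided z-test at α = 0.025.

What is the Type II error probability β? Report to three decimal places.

Noncentrality parameter: δ = d·√(n/2) = 0.16 × √(139/2) = 1.3339
Two-sided α = 0.025 → critical value z_{0.0125} = 2.241.
Power = Φ(δ − 2.241) + Φ(−δ − 2.241) = Φ(-0.908) + Φ(-3.575) = 0.1821 + 0.0002 = 0.1822.
Type II error: β = 1 − power = 1 − 0.1822 = 0.8178.

β ≈ 0.818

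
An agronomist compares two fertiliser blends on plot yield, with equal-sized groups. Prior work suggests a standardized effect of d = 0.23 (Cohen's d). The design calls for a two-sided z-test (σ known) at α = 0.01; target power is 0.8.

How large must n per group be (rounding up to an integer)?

For power 0.8 need Φ(δ − z_{0.005}) = 0.8, so δ = z_{0.005} + z_{0.20} = 2.576 + 0.842 = 3.417.
(Ignoring the negligible lower-tail rejection probability gives the usual closed-form inversion.)
δ = d·√(n/2) ⇒ n = 2(δ/d)² = 2 × (3.417 / 0.23)² = 441.55.
Round up to the next whole unit.

n = 442 per group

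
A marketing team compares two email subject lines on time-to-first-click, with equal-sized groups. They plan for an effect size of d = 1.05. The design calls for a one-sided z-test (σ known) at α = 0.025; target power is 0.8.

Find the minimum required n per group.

Set Φ(δ − 1.960) = 0.8; then δ − 1.960 = Φ⁻¹(0.8) = 0.842, giving δ = 2.802.
δ = d·√(n/2) ⇒ n = 2(δ/d)² = 2 × (2.802 / 1.05)² = 14.24.
Round up to the next whole unit.

n = 15 per group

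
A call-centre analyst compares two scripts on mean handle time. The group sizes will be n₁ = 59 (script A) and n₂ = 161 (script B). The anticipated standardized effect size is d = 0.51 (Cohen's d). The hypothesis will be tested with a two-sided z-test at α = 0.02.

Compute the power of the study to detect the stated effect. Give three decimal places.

Noncentrality parameter: δ = d / √(1/n₁ + 1/n₂) = 0.51 / √(1/59 + 1/161) = 3.3512
Critical value for a two-sided test at α = 0.02: z_{α/2} = 2.326.
Power = Φ(δ − 2.326) + Φ(−δ − 2.326) = Φ(1.025) + Φ(-5.678) = 0.8473 + 0.0000 = 0.8473.

Power ≈ 0.847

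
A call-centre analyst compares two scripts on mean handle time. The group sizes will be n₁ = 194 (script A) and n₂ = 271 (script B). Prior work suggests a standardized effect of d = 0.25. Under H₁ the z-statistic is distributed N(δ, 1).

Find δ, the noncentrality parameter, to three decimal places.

δ ≈ 2.658

The noncentrality parameter scales effect size by the design's sample-size factor: δ = d / √(1/n₁ + 1/n₂) = 0.25 / √(1/194 + 1/271) = 2.6583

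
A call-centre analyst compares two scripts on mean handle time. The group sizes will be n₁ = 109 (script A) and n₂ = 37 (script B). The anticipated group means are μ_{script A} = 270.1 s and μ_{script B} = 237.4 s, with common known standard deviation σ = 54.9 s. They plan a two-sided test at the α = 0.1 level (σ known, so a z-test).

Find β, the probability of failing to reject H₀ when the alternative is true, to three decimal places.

Standardized effect: d = |μ_{script A} − μ_{script B}| / σ = |270.1 − 237.4| / 54.9 = 0.5956
Noncentrality parameter: λ = d / √(1/n₁ + 1/n₂) = 0.5956 / √(1/109 + 1/37) = 3.1305
Two-sided α = 0.1 → critical value z_{0.05} = 1.645.
Power = Φ(λ − 1.645) + Φ(−λ − 1.645) = Φ(1.486) + Φ(-4.775) = 0.9313 + 0.0000 = 0.9313.
Type II error: β = 1 − power = 1 − 0.9313 = 0.0687.

β ≈ 0.069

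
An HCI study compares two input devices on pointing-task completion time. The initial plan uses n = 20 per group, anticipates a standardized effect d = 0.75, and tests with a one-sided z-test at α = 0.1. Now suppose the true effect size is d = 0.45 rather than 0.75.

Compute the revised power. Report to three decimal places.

With d = 0.45: δ = d·√(n/2) = 0.45 × √(20/2) = 1.4230. Critical value z_{0.1} = 1.282.
Revised power = Φ(δ − 1.282) = Φ(0.141) = 0.5563.

Power ≈ 0.556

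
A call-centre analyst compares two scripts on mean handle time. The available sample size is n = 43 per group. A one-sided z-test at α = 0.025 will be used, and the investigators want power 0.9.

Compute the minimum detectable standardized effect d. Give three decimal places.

Required noncentrality: δ = z_{0.025} + z_{0.10} = 1.960 + 1.282 = 3.242.
δ = d·√(n/2) ⇒ d = δ/√(n/2) = 3.242/√(43/2) = 0.6991.

d ≈ 0.699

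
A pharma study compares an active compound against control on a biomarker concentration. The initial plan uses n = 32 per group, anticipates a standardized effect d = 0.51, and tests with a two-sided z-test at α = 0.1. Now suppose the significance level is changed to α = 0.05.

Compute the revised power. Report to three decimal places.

δ = d·√(n/2) = 0.51 × √(32/2) = 2.0400 (unchanged). New critical value: z_{0.025} = 1.960.
Revised power = Φ(δ − 1.960) + Φ(−δ − 1.960) = Φ(0.080) + Φ(-4.000) = 0.5319 + 0.0000 = 0.5319.

Power ≈ 0.532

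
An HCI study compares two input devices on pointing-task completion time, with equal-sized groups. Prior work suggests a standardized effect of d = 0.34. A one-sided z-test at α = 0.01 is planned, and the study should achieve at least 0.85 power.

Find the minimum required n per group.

Set Φ(δ − 2.326) = 0.85; then δ − 2.326 = Φ⁻¹(0.85) = 1.036, giving δ = 3.363.
δ = d·√(n/2) ⇒ n = 2(δ/d)² = 2 × (3.363 / 0.34)² = 195.65.
Round up to the next whole unit.

n = 196 per group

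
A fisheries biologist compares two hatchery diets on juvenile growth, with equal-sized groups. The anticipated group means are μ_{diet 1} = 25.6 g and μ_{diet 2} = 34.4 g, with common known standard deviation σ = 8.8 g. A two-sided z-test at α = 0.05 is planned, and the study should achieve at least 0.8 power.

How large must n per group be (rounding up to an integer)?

Standardized effect: d = |μ_{diet 1} − μ_{diet 2}| / σ = |25.6 − 34.4| / 8.8 = 1.0000
For power 0.8 need Φ(δ − z_{0.025}) = 0.8, so δ = z_{0.025} + z_{0.20} = 1.960 + 0.842 = 2.802.
(For δ > 0 the lower-tail rejection region contributes negligibly to power, so the one-term inversion is standard.)
δ = d·√(n/2) ⇒ n = 2(δ/d)² = 2 × (2.802 / 1.0000)² = 15.70.
Round up to the next whole unit.

n = 16 per group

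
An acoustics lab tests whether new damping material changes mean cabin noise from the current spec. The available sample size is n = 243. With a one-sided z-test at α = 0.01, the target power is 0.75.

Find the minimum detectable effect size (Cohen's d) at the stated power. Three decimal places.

Need Φ(δ − 2.326) = 0.75, so δ = 2.326 + 0.674 = 3.001.
δ = d·√n ⇒ d = δ/√n = 3.001/√243 = 0.1925.

d ≈ 0.193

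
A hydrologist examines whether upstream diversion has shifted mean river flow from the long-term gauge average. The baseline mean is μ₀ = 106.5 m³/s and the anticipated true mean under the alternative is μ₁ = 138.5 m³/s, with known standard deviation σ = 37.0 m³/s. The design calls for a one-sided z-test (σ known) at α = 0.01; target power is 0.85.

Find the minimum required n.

n = 16

Standardized effect: d = |μ₁ − μ₀| / σ = |138.5 − 106.5| / 37.0 = 0.8649
For power 0.85 need Φ(δ − z_{0.01}) = 0.85, so δ = z_{0.01} + z_{0.15} = 2.326 + 1.036 = 3.363.
δ = d·√n ⇒ n = (δ/d)² = (3.363 / 0.8649)² = 15.12.
Rounding up, n = 16.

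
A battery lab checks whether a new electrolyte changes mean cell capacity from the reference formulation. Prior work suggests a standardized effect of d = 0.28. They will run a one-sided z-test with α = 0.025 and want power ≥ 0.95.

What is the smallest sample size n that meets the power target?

For power 0.95 need Φ(δ − z_{0.025}) = 0.95, so δ = z_{0.025} + z_{0.05} = 1.960 + 1.645 = 3.605.
δ = d·√n ⇒ n = (δ/d)² = (3.605 / 0.28)² = 165.75.
Round up to the next whole unit.

n = 166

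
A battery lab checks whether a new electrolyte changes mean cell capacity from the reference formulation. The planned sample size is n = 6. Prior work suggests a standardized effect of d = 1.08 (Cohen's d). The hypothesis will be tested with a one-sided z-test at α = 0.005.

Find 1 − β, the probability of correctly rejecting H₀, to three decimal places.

Noncentrality parameter: δ = d·√n = 1.08 × √6 = 2.6454
One-sided α = 0.005 → critical value z_{0.005} = 2.576.
Power = P(Z > 2.576 − δ) = Φ(0.070) = 0.5278.

Power ≈ 0.528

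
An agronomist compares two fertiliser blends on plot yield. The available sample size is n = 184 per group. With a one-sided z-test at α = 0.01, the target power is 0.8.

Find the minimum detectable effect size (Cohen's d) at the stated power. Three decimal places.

d ≈ 0.330

Need Φ(δ − 2.326) = 0.8, so δ = 2.326 + 0.842 = 3.168.
δ = d·√(n/2) ⇒ d = δ/√(n/2) = 3.168/√(184/2) = 0.3303.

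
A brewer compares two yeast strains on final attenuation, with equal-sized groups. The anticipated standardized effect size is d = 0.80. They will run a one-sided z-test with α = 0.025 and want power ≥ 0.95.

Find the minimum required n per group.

n = 41 per group

For power 0.95 need Φ(δ − z_{0.025}) = 0.95, so δ = z_{0.025} + z_{0.05} = 1.960 + 1.645 = 3.605.
δ = d·√(n/2) ⇒ n = 2(δ/d)² = 2 × (3.605 / 0.80)² = 40.61.
Rounding up, n = 41 per group.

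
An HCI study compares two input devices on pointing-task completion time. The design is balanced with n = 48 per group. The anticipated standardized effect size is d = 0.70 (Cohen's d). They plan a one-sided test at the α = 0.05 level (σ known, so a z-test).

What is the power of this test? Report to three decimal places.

Power ≈ 0.963

Noncentrality parameter: δ = d·√(n/2) = 0.70 × √(48/2) = 3.4293
Critical value for a one-sided test at α = 0.05: z_α = 1.645.
Power = P(Z > 1.645 − δ) = Φ(1.784) = 0.9628.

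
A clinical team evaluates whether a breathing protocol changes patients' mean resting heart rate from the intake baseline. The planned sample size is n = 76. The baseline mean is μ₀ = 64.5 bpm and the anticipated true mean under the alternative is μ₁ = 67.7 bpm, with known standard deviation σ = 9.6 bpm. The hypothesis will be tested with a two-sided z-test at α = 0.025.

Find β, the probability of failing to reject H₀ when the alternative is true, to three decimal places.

β ≈ 0.253

Standardized effect: d = |μ₁ − μ₀| / σ = |67.7 − 64.5| / 9.6 = 0.3333
Noncentrality parameter: λ = d·√n = 0.3333 × √76 = 2.9059
Two-sided α = 0.025 → critical value z_{0.0125} = 2.241.
Power = Φ(λ − 2.241) + Φ(−λ − 2.241) = Φ(0.665) + Φ(-5.147) = 0.7468 + 0.0000 = 0.7468.
Type II error: β = 1 − power = 1 − 0.7468 = 0.2532.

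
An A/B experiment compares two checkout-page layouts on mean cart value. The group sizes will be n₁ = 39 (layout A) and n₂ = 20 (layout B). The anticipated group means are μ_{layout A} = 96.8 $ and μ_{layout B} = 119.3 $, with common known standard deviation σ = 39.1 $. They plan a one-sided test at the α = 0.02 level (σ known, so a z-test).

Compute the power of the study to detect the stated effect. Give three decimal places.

Power ≈ 0.515

Standardized effect: d = |μ_{layout A} − μ_{layout B}| / σ = |96.8 − 119.3| / 39.1 = 0.5754
Noncentrality parameter: δ = d / √(1/n₁ + 1/n₂) = 0.5754 / √(1/39 + 1/20) = 2.0923
Critical value for a one-sided test at α = 0.02: z_α = 2.054.
Power = P(Z > 2.054 − δ) = Φ(0.039) = 0.5154.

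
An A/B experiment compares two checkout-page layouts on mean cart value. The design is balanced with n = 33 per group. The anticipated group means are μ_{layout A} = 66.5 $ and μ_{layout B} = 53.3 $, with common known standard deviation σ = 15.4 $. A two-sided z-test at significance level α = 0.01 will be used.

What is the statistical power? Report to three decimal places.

Standardized effect: d = |μ_{layout A} − μ_{layout B}| / σ = |66.5 − 53.3| / 15.4 = 0.8571
Noncentrality parameter: δ = d·√(n/2) = 0.8571 × √(33/2) = 3.4817
Two-sided α = 0.01 → critical value z_{0.005} = 2.576.
Power = Φ(δ − 2.576) + Φ(−δ − 2.576) = Φ(0.906) + Φ(-6.058) = 0.8175 + 0.0000 = 0.8175.

Power ≈ 0.818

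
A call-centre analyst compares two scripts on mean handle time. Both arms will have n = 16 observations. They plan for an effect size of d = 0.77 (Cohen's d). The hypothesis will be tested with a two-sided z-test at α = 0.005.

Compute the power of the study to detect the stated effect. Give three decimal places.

Noncentrality parameter: δ = d·√(n/2) = 0.77 × √(16/2) = 2.1779
Two-sided α = 0.005 → critical value z_{0.0025} = 2.807.
Power = Φ(δ − 2.807) + Φ(−δ − 2.807) = Φ(-0.629) + Φ(-4.985) = 0.2646 + 0.0000 = 0.2646.

Power ≈ 0.265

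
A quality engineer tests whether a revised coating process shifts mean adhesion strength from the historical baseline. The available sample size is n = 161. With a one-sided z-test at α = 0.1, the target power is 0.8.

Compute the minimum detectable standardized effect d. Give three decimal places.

Need Φ(δ − 1.282) = 0.8, so δ = 1.282 + 0.842 = 2.123.
δ = d·√n ⇒ d = δ/√n = 2.123/√161 = 0.1673.

d ≈ 0.167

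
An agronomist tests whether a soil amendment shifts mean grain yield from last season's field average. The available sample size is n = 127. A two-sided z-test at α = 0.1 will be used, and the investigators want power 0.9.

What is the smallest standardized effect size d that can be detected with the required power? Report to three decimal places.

Required noncentrality: δ = z_{0.05} + z_{0.10} = 1.645 + 1.282 = 2.926.
(The second rejection-region term Φ(−δ − z_{α/2}) is negligible and dropped.)
δ = d·√n ⇒ d = δ/√n = 2.926/√127 = 0.2597.

d ≈ 0.260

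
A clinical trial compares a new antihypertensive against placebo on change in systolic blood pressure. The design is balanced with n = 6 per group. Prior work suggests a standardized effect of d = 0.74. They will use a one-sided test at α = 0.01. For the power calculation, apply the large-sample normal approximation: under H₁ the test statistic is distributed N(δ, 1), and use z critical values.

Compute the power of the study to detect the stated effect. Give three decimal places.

Noncentrality parameter: δ = d·√(n/2) = 0.74 × √(6/2) = 1.2817
Critical value for a one-sided test at α = 0.01: z_α = 2.326.
Power = Φ(δ − 2.326) = Φ(-1.045) = 0.1481.

Power ≈ 0.148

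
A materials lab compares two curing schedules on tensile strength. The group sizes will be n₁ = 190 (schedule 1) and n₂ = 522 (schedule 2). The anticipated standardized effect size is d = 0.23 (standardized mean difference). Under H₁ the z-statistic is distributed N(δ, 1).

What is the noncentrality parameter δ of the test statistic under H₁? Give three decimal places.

The noncentrality parameter scales effect size by the design's sample-size factor: δ = d / √(1/n₁ + 1/n₂) = 0.23 / √(1/190 + 1/522) = 2.7146

δ ≈ 2.715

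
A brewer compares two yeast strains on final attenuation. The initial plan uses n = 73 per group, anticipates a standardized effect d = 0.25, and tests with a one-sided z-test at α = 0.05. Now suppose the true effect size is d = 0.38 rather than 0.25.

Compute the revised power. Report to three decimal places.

Power ≈ 0.742

With d = 0.38: δ = d·√(n/2) = 0.38 × √(73/2) = 2.2958. Critical value z_{0.05} = 1.645.
Revised power = P(Z > 1.645 − δ) = Φ(0.651) = 0.7425.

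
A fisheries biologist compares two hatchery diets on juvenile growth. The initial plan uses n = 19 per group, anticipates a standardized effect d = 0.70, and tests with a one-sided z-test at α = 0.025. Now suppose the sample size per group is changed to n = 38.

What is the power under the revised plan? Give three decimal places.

With n = 38 per group: δ = d·√(n/2) = 0.70 × √(38/2) = 3.0512. Critical value z_{0.025} = 1.960.
Revised power = P(Z > 1.960 − δ) = Φ(1.091) = 0.8624.

Power ≈ 0.862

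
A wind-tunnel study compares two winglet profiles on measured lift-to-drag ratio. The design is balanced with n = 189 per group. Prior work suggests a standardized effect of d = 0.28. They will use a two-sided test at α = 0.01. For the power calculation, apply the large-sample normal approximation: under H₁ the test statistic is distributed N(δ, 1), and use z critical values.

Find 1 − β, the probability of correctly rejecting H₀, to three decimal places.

Power ≈ 0.558

Noncentrality parameter: δ = d·√(n/2) = 0.28 × √(189/2) = 2.7219
Two-sided α = 0.01 → critical value z_{0.005} = 2.576.
Power = Φ(δ − 2.576) + Φ(−δ − 2.576) = Φ(0.146) + Φ(-5.298) = 0.5581 + 0.0000 = 0.5581.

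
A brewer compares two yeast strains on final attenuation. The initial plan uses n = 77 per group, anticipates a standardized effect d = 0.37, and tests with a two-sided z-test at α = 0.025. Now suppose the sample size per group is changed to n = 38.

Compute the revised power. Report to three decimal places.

With n = 38 per group: δ = d·√(n/2) = 0.37 × √(38/2) = 1.6128. Critical value z_{0.0125} = 2.241.
Revised power = Φ(δ − 2.241) + Φ(−δ − 2.241) = Φ(-0.629) + Φ(-3.854) = 0.2648 + 0.0001 = 0.2649.

Power ≈ 0.265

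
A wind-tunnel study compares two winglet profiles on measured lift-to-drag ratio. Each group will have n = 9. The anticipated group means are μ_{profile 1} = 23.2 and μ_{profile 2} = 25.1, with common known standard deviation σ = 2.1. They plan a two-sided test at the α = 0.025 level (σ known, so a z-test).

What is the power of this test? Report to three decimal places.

Standardized effect: d = |μ_{profile 1} − μ_{profile 2}| / σ = |23.2 − 25.1| / 2.1 = 0.9048
Noncentrality parameter: δ = d·√(n/2) = 0.9048 × √(9/2) = 1.9193
Two-sided α = 0.025 → critical value z_{0.0125} = 2.241.
Power = Φ(δ − 2.241) + Φ(−δ − 2.241) = Φ(-0.322) + Φ(-4.161) = 0.3737 + 0.0000 = 0.3737.

Power ≈ 0.374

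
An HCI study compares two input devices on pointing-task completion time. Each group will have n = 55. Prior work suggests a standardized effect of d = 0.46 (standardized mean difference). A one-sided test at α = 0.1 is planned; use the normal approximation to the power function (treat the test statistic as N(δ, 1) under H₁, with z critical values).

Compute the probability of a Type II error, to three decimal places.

Noncentrality parameter: δ = d·√(n/2) = 0.46 × √(55/2) = 2.4123
Critical value for a one-sided test at α = 0.1: z_α = 1.282.
Power = Φ(δ − 1.282) = Φ(1.131) = 0.8709.
Type II error: β = 1 − power = 1 − 0.8709 = 0.1291.

β ≈ 0.129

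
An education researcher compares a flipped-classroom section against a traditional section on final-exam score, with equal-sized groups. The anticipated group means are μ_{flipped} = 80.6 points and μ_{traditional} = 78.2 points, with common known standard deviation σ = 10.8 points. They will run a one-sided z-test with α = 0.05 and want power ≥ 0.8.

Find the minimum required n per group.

n = 251 per group

Standardized effect: d = |μ_{flipped} − μ_{traditional}| / σ = |80.6 − 78.2| / 10.8 = 0.2222
For power 0.8 need Φ(δ − z_{0.05}) = 0.8, so δ = z_{0.05} + z_{0.20} = 1.645 + 0.842 = 2.486.
δ = d·√(n/2) ⇒ n = 2(δ/d)² = 2 × (2.486 / 0.2222)² = 250.39.
Rounding up, n = 251 per group.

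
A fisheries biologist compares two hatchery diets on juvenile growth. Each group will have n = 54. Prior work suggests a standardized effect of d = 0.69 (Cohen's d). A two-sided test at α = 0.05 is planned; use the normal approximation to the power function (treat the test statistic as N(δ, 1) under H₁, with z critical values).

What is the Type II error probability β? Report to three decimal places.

β ≈ 0.052

Noncentrality parameter: λ = d·√(n/2) = 0.69 × √(54/2) = 3.5853
Two-sided α = 0.05 → critical value z_{0.025} = 1.960.
Power = Φ(λ − 1.960) + Φ(−λ − 1.960) = Φ(1.625) + Φ(-5.545) = 0.9480 + 0.0000 = 0.9480.
Type II error: β = 1 − power = 1 − 0.9480 = 0.0520.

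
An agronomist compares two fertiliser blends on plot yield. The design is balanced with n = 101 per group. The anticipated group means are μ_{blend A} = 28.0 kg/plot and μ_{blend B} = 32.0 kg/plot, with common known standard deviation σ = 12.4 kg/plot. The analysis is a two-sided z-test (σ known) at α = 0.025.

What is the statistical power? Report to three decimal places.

Power ≈ 0.520

Standardized effect: d = |μ_{blend A} − μ_{blend B}| / σ = |28.0 − 32.0| / 12.4 = 0.3226
Noncentrality parameter: λ = d·√(n/2) = 0.3226 × √(101/2) = 2.2924
Two-sided α = 0.025 → critical value z_{0.0125} = 2.241.
Power = Φ(λ − 2.241) + Φ(−λ − 2.241) = Φ(0.051) + Φ(-4.534) = 0.5203 + 0.0000 = 0.5203.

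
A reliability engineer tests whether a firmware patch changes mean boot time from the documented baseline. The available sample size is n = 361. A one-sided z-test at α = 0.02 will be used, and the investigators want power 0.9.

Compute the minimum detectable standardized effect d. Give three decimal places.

d ≈ 0.176

Required noncentrality: δ = z_{0.02} + z_{0.10} = 2.054 + 1.282 = 3.335.
δ = d·√n ⇒ d = δ/√n = 3.335/√361 = 0.1755.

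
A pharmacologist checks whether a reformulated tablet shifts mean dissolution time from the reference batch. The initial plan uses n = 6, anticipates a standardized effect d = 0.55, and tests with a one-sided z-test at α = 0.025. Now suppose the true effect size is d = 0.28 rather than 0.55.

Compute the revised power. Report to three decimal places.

With d = 0.28: δ = d·√n = 0.28 × √6 = 0.6859. Critical value z_{0.025} = 1.960.
Revised power = Φ(δ − 1.960) = Φ(-1.274) = 0.1013.

Power ≈ 0.101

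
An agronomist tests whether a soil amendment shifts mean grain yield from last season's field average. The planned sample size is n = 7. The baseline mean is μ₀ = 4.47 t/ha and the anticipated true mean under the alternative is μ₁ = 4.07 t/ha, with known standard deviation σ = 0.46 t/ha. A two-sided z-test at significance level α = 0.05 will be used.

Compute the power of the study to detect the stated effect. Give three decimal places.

Power ≈ 0.633

Standardized effect: d = |μ₁ − μ₀| / σ = |4.07 − 4.47| / 0.46 = 0.8696
Noncentrality parameter: δ = d·√n = 0.8696 × √7 = 2.3007
Two-sided α = 0.05 → critical value z_{0.025} = 1.960.
Power = Φ(δ − 1.960) + Φ(−δ − 1.960) = Φ(0.341) + Φ(-4.261) = 0.6333 + 0.0000 = 0.6333.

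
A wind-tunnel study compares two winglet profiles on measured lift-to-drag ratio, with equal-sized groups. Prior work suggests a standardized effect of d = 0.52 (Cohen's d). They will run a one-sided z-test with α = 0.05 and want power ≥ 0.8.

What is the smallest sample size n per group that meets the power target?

n = 46 per group

For power 0.8 need Φ(δ − z_{0.05}) = 0.8, so δ = z_{0.05} + z_{0.20} = 1.645 + 0.842 = 2.486.
δ = d·√(n/2) ⇒ n = 2(δ/d)² = 2 × (2.486 / 0.52)² = 45.73.
Round up to the next whole unit.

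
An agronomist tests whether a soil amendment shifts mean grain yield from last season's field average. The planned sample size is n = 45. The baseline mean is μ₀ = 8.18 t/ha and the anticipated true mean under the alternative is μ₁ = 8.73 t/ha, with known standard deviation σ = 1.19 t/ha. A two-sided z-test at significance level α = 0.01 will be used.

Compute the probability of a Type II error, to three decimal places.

Standardized effect: d = |μ₁ − μ₀| / σ = |8.73 − 8.18| / 1.19 = 0.4622
Noncentrality parameter: δ = d·√n = 0.4622 × √45 = 3.1004
Two-sided α = 0.01 → critical value z_{0.005} = 2.576.
Power = Φ(δ − 2.576) + Φ(−δ − 2.576) = Φ(0.525) + Φ(-5.676) = 0.7001 + 0.0000 = 0.7001.
Type II error: β = 1 − power = 1 − 0.7001 = 0.2999.

β ≈ 0.300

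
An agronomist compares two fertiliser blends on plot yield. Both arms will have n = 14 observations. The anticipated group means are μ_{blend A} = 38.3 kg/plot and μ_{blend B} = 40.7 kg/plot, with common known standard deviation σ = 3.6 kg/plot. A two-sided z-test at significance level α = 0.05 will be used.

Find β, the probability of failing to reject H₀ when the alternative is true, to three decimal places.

β ≈ 0.578

Standardized effect: d = |μ_{blend A} − μ_{blend B}| / σ = |38.3 − 40.7| / 3.6 = 0.6667
Noncentrality parameter: δ = d·√(n/2) = 0.6667 × √(14/2) = 1.7638
Two-sided α = 0.05 → critical value z_{0.025} = 1.960.
Power = Φ(δ − 1.960) + Φ(−δ − 1.960) = Φ(-0.196) + Φ(-3.724) = 0.4223 + 0.0001 = 0.4224.
Type II error: β = 1 − power = 1 − 0.4224 = 0.5776.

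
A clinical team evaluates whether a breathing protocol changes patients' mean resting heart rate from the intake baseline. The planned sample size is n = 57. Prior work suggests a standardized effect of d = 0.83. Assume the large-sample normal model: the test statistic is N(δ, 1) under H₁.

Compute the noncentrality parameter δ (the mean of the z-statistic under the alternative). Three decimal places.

δ ≈ 6.266

δ = d·√n = 0.83 × √57 = 6.2664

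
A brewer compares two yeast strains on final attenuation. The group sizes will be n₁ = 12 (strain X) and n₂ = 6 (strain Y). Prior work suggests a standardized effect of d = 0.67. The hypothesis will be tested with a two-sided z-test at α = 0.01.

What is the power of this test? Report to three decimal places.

Power ≈ 0.108

Noncentrality parameter: λ = d / √(1/n₁ + 1/n₂) = 0.67 / √(1/12 + 1/6) = 1.3400
Two-sided α = 0.01 → critical value z_{0.005} = 2.576.
Power = Φ(λ − 2.576) + Φ(−λ − 2.576) = Φ(-1.236) + Φ(-3.916) = 0.1083 + 0.0000 = 0.1083.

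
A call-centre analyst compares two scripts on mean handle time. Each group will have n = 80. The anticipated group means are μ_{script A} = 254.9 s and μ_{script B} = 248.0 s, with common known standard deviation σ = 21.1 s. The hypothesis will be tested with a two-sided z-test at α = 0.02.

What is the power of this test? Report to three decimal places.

Power ≈ 0.398

Standardized effect: d = |μ_{script A} − μ_{script B}| / σ = |254.9 − 248.0| / 21.1 = 0.3270
Noncentrality parameter: δ = d·√(n/2) = 0.3270 × √(80/2) = 2.0682
Two-sided α = 0.02 → critical value z_{0.01} = 2.326.
Power = Φ(δ − 2.326) + Φ(−δ − 2.326) = Φ(-0.258) + Φ(-4.395) = 0.3982 + 0.0000 = 0.3982.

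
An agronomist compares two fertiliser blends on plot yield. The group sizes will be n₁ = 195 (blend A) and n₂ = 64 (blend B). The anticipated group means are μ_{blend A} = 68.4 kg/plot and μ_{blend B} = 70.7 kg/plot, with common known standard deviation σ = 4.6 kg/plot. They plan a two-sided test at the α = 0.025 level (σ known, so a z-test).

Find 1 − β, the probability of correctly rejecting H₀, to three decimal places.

Standardized effect: d = |μ_{blend A} − μ_{blend B}| / σ = |68.4 − 70.7| / 4.6 = 0.5000
Noncentrality parameter: δ = d / √(1/n₁ + 1/n₂) = 0.5000 / √(1/195 + 1/64) = 3.4708
Two-sided α = 0.025 → critical value z_{0.0125} = 2.241.
Power = Φ(δ − 2.241) + Φ(−δ − 2.241) = Φ(1.229) + Φ(-5.712) = 0.8905 + 0.0000 = 0.8905.

Power ≈ 0.891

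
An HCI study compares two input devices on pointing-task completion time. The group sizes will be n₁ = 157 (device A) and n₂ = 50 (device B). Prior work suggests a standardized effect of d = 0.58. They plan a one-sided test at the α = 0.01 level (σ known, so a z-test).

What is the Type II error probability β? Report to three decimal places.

Noncentrality parameter: λ = d / √(1/n₁ + 1/n₂) = 0.58 / √(1/157 + 1/50) = 3.5717
One-sided α = 0.01 → critical value z_{0.01} = 2.326.
Power = Φ(λ − 2.326) = Φ(1.245) = 0.8935.
Type II error: β = 1 − power = 1 − 0.8935 = 0.1065.

β ≈ 0.106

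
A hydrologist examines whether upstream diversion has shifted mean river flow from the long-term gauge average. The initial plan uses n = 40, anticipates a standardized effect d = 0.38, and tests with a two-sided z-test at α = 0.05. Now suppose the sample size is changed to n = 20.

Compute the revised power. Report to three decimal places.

With n = 20: δ = d·√n = 0.38 × √20 = 1.6994. Critical value z_{0.025} = 1.960.
Revised power = Φ(δ − 1.960) + Φ(−δ − 1.960) = Φ(-0.261) + Φ(-3.659) = 0.3972 + 0.0001 = 0.3973.

Power ≈ 0.397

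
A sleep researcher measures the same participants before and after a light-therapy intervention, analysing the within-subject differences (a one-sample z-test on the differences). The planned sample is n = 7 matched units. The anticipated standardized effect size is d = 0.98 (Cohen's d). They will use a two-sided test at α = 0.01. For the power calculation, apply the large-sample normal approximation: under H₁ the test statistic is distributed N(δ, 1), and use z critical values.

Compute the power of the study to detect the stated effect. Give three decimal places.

Power ≈ 0.507

Noncentrality parameter: δ = d·√n = 0.98 × √7 = 2.5928
Two-sided α = 0.01 → critical value z_{0.005} = 2.576.
Power = Φ(δ − 2.576) + Φ(−δ − 2.576) = Φ(0.017) + Φ(-5.169) = 0.5068 + 0.0000 = 0.5068.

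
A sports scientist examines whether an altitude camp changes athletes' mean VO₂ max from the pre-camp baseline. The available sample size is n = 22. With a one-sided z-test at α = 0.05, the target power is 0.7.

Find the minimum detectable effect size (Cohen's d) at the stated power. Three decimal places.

Required noncentrality: δ = z_{0.05} + z_{0.30} = 1.645 + 0.524 = 2.169.
δ = d·√n ⇒ d = δ/√n = 2.169/√22 = 0.4625.

d ≈ 0.462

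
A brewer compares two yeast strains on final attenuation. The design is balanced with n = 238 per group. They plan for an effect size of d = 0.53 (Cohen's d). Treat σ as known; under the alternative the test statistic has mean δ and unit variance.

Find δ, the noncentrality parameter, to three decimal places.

δ ≈ 5.782

δ = d·√(n/2) = 0.53 × √(238/2) = 5.7816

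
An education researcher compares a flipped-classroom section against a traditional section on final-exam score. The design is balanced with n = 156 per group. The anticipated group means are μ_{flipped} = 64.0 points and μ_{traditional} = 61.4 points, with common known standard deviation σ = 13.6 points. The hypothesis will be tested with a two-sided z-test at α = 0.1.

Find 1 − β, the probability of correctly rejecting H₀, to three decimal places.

Standardized effect: d = |μ_{flipped} − μ_{traditional}| / σ = |64.0 − 61.4| / 13.6 = 0.1912
Noncentrality parameter: δ = d·√(n/2) = 0.1912 × √(156/2) = 1.6884
Critical value for a two-sided test at α = 0.1: z_{α/2} = 1.645.
Power = Φ(δ − 1.645) + Φ(−δ − 1.645) = Φ(0.044) + Φ(-3.333) = 0.5174 + 0.0004 = 0.5178.

Power ≈ 0.518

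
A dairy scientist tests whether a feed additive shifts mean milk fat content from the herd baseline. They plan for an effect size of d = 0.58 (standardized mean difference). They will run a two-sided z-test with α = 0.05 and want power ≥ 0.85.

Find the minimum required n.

n = 27

For power 0.85 need Φ(δ − z_{0.025}) = 0.85, so δ = z_{0.025} + z_{0.15} = 1.960 + 1.036 = 2.996.
(Ignoring the negligible lower-tail rejection probability gives the usual closed-form inversion.)
δ = d·√n ⇒ n = (δ/d)² = (2.996 / 0.58)² = 26.69.
Rounding up, n = 27.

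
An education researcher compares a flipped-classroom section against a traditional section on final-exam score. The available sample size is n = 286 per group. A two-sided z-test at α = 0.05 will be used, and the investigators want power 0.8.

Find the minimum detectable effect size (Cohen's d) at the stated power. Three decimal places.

d ≈ 0.234

Need Φ(δ − 1.960) = 0.8, so δ = 1.960 + 0.842 = 2.802.
(The second rejection-region term Φ(−δ − z_{α/2}) is negligible and dropped.)
δ = d·√(n/2) ⇒ d = δ/√(n/2) = 2.802/√(286/2) = 0.2343.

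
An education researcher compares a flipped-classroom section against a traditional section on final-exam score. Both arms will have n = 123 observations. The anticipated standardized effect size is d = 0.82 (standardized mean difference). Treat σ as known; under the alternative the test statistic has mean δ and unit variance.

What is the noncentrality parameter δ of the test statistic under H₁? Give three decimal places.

δ ≈ 6.431

δ = d·√(n/2) = 0.82 × √(123/2) = 6.4306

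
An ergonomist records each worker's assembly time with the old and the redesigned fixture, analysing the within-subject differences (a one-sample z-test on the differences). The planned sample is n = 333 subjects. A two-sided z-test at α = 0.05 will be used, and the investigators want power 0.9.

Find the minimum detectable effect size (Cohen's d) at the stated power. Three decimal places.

d ≈ 0.178

Need Φ(δ − 1.960) = 0.9, so δ = 1.960 + 1.282 = 3.242.
(Lower-tail contribution to power is negligible for δ > 0.)
δ = d·√n ⇒ d = δ/√n = 3.242/√333 = 0.1776.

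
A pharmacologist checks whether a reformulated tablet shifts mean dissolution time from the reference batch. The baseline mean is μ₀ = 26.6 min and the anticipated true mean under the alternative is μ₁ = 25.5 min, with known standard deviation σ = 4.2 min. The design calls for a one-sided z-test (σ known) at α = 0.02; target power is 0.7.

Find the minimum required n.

Standardized effect: d = |μ₁ − μ₀| / σ = |25.5 − 26.6| / 4.2 = 0.2619
Set Φ(δ − 2.054) = 0.7; then δ − 2.054 = Φ⁻¹(0.7) = 0.524, giving δ = 2.578.
δ = d·√n ⇒ n = (δ/d)² = (2.578 / 0.2619)² = 96.90.
Round up to the next whole unit.

n = 97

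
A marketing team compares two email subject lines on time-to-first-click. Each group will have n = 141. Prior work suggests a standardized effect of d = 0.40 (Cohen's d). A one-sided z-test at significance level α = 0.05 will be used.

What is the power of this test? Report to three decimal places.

Power ≈ 0.957

Noncentrality parameter: δ = d·√(n/2) = 0.40 × √(141/2) = 3.3586
Critical value for a one-sided test at α = 0.05: z_α = 1.645.
Power = P(Z > 1.645 − δ) = Φ(1.714) = 0.9567.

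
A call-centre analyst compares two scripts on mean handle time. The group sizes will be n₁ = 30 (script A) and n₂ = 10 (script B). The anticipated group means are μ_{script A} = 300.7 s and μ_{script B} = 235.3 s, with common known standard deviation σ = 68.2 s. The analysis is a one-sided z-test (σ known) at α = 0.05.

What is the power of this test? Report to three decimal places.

Standardized effect: d = |μ_{script A} − μ_{script B}| / σ = |300.7 − 235.3| / 68.2 = 0.9589
Noncentrality parameter: δ = d / √(1/n₁ + 1/n₂) = 0.9589 / √(1/30 + 1/10) = 2.6262
One-sided α = 0.05 → critical value z_{0.05} = 1.645.
Power = P(Z > 1.645 − δ) = Φ(0.981) = 0.8368.

Power ≈ 0.837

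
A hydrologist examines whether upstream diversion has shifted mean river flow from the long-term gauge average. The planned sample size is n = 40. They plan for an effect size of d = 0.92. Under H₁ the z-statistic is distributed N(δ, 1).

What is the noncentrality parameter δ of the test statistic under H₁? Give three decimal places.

δ ≈ 5.819

The noncentrality parameter scales effect size by the design's sample-size factor: δ = d·√n = 0.92 × √40 = 5.8186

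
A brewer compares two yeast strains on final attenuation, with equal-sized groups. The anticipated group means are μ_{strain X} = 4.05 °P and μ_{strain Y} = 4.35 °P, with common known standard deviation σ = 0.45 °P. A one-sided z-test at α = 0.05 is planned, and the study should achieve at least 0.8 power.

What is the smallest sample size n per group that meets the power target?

Standardized effect: d = |μ_{strain X} − μ_{strain Y}| / σ = |4.05 − 4.35| / 0.45 = 0.6667
For power 0.8 need Φ(δ − z_{0.05}) = 0.8, so δ = z_{0.05} + z_{0.20} = 1.645 + 0.842 = 2.486.
δ = d·√(n/2) ⇒ n = 2(δ/d)² = 2 × (2.486 / 0.6667)² = 27.82.
Rounding up, n = 28 per group.

n = 28 per group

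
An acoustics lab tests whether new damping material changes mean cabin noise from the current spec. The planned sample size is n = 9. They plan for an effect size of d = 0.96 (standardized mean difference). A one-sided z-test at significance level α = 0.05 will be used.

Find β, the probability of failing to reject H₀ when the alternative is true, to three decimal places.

β ≈ 0.108

Noncentrality parameter: δ = d·√n = 0.96 × √9 = 2.8800
Critical value for a one-sided test at α = 0.05: z_α = 1.645.
Power = P(Z > 1.645 − δ) = Φ(1.235) = 0.8916.
Type II error: β = 1 − power = 1 − 0.8916 = 0.1084.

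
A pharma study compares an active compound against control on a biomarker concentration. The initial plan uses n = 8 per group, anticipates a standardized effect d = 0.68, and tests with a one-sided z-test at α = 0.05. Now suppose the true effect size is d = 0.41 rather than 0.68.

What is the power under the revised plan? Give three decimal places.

Power ≈ 0.205

With d = 0.41: δ = d·√(n/2) = 0.41 × √(8/2) = 0.8200. Critical value z_{0.05} = 1.645.
Revised power = P(Z > 1.645 − δ) = Φ(-0.825) = 0.2047.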